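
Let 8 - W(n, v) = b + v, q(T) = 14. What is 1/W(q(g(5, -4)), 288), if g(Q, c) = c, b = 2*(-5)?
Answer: -1/270 ≈ -0.0037037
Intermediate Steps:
b = -10
W(n, v) = 18 - v (W(n, v) = 8 - (-10 + v) = 8 + (10 - v) = 18 - v)
1/W(q(g(5, -4)), 288) = 1/(18 - 1*288) = 1/(18 - 288) = 1/(-270) = -1/270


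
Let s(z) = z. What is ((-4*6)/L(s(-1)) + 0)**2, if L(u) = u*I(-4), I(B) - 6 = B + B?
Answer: 144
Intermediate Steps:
I(B) = 6 + 2*B (I(B) = 6 + (B + B) = 6 + 2*B)
L(u) = -2*u (L(u) = u*(6 + 2*(-4)) = u*(6 - 8) = u*(-2) = -2*u)
((-4*6)/L(s(-1)) + 0)**2 = ((-4*6)/((-2*(-1))) + 0)**2 = (-24/2 + 0)**2 = (-24*1/2 + 0)**2 = (-12 + 0)**2 = (-12)**2 = 144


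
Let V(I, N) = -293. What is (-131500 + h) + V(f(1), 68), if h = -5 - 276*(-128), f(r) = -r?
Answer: -96470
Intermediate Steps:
h = 35323 (h = -5 + 35328 = 35323)
(-131500 + h) + V(f(1), 68) = (-131500 + 35323) - 293 = -96177 - 293 = -96470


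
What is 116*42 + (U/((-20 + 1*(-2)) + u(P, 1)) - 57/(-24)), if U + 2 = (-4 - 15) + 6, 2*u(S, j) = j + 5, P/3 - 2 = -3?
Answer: 741025/152 ≈ 4875.2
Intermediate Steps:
P = -3 (P = 6 + 3*(-3) = 6 - 9 = -3)
u(S, j) = 5/2 + j/2 (u(S, j) = (j + 5)/2 = (5 + j)/2 = 5/2 + j/2)
U = -15 (U = -2 + ((-4 - 15) + 6) = -2 + (-19 + 6) = -2 - 13 = -15)
116*42 + (U/((-20 + 1*(-2)) + u(P, 1)) - 57/(-24)) = 116*42 + (-15/((-20 + 1*(-2)) + (5/2 + (1/2)*1)) - 57/(-24)) = 4872 + (-15/((-20 - 2) + (5/2 + 1/2)) - 57*(-1/24)) = 4872 + (-15/(-22 + 3) + 19/8) = 4872 + (-15/(-19) + 19/8) = 4872 + (-15*(-1/19) + 19/8) = 4872 + (15/19 + 19/8) = 4872 + 481/152 = 741025/152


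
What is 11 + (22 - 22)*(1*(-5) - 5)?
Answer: 11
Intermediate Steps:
11 + (22 - 22)*(1*(-5) - 5) = 11 + 0*(-5 - 5) = 11 + 0*(-10) = 11 + 0 = 11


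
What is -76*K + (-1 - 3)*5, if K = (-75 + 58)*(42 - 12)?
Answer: 38740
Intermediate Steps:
K = -510 (K = -17*30 = -510)
-76*K + (-1 - 3)*5 = -76*(-510) + (-1 - 3)*5 = 38760 - 4*5 = 38760 - 20 = 38740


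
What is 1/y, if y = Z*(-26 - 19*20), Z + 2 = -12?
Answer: 1/5684 ≈ 0.00017593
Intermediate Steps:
Z = -14 (Z = -2 - 12 = -14)
y = 5684 (y = -14*(-26 - 19*20) = -14*(-26 - 380) = -14*(-406) = 5684)
1/y = 1/5684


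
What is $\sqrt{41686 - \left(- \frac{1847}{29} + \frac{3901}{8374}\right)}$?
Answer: $\frac{\sqrt{2462126227886230}}{242846} \approx 204.33$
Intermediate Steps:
$\sqrt{41686 - \left(- \frac{1847}{29} + \frac{3901}{8374}\right)} = \sqrt{41686 - - \frac{15353649}{242846}} = \sqrt{41686 + \left(- \frac{3901}{8374} + \frac{1847}{29}\right)} = \sqrt{41686 + \frac{15353649}{242846}} = \sqrt{\frac{10138632005}{242846}} = \frac{\sqrt{2462126227886230}}{242846}$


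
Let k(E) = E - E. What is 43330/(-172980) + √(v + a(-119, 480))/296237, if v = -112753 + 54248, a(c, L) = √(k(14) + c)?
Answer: -4333/17298 + √(-58505 + I*√119)/296237 ≈ -0.25049 + 0.0008165*I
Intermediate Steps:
k(E) = 0
a(c, L) = √c (a(c, L) = √(0 + c) = √c)
v = -58505
43330/(-172980) + √(v + a(-119, 480))/296237 = 43330/(-172980) + √(-58505 + √(-119))/296237 = 43330*(-1/172980) + √(-58505 + I*√119)*(1/296237) = -4333/17298 + √(-58505 + I*√119)/296237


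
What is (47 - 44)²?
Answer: 9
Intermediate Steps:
(47 - 44)² = 3² = 9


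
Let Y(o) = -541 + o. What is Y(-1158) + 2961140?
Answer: 2959441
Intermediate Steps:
Y(-1158) + 2961140 = (-541 - 1158) + 2961140 = -1699 + 2961140 = 2959441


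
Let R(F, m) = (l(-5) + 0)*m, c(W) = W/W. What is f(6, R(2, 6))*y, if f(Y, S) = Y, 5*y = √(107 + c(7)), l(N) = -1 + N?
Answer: 36*√3/5 ≈ 12.471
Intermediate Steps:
c(W) = 1
R(F, m) = -6*m (R(F, m) = ((-1 - 5) + 0)*m = (-6 + 0)*m = -6*m)
y = 6*√3/5 (y = √(107 + 1)/5 = √108/5 = (6*√3)/5 = 6*√3/5 ≈ 2.0785)
f(6, R(2, 6))*y = 6*(6*√3/5) = 36*√3/5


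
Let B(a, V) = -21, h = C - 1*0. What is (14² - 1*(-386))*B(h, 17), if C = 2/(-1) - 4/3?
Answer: -12222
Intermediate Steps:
C = -10/3 (C = 2*(-1) - 4*⅓ = -2 - 4/3 = -10/3 ≈ -3.3333)
h = -10/3 (h = -10/3 - 1*0 = -10/3 + 0 = -10/3 ≈ -3.3333)
(14² - 1*(-386))*B(h, 17) = (14² - 1*(-386))*(-21) = (196 + 386)*(-21) = 582*(-21) = -12222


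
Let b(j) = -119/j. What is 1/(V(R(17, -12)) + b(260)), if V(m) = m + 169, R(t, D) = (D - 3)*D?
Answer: 260/90621 ≈ 0.0028691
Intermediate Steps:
R(t, D) = D*(-3 + D) (R(t, D) = (-3 + D)*D = D*(-3 + D))
V(m) = 169 + m
1/(V(R(17, -12)) + b(260)) = 1/((169 - 12*(-3 - 12)) - 119/260) = 1/((169 - 12*(-15)) - 119*1/260) = 1/((169 + 180) - 119/260) = 1/(349 - 119/260) = 1/(90621/260) = 260/90621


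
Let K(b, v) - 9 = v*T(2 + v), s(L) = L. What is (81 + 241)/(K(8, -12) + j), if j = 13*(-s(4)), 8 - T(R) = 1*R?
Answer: -46/37 ≈ -1.2432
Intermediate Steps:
T(R) = 8 - R
j = -52 (j = 13*(-1*4) = 13*(-4) = -52)
K(b, v) = 9 + v*(6 - v) (K(b, v) = 9 + v*(8 - (2 + v)) = 9 + v*(8 + (-2 - v)) = 9 + v*(6 - v))
(81 + 241)/(K(8, -12) + j) = (81 + 241)/((9 - 1*(-12)*(-6 - 12)) - 52) = 322/((9 - 1*(-12)*(-18)) - 52) = 322/((9 - 216) - 52) = 322/(-207 - 52) = 322/(-259) = 322*(-1/259) = -46/37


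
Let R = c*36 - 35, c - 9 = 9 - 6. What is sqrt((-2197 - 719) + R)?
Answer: I*sqrt(2519) ≈ 50.19*I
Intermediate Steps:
c = 12 (c = 9 + (9 - 6) = 9 + 3 = 12)
R = 397 (R = 12*36 - 35 = 432 - 35 = 397)
sqrt((-2197 - 719) + R) = sqrt((-2197 - 719) + 397) = sqrt(-2916 + 397) = sqrt(-2519) = I*sqrt(2519)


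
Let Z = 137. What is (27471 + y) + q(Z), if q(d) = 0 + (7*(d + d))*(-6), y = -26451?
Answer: -10488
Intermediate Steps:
q(d) = -84*d (q(d) = 0 + (7*(2*d))*(-6) = 0 + (14*d)*(-6) = 0 - 84*d = -84*d)
(27471 + y) + q(Z) = (27471 - 26451) - 84*137 = 1020 - 11508 = -10488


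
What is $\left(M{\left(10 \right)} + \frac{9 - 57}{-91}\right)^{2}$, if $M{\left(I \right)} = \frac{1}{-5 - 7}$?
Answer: $\frac{235225}{1192464} \approx 0.19726$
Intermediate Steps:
$M{\left(I \right)} = - \frac{1}{12}$ ($M{\left(I \right)} = \frac{1}{-12} = - \frac{1}{12}$)
$\left(M{\left(10 \right)} + \frac{9 - 57}{-91}\right)^{2} = \left(- \frac{1}{12} + \frac{9 - 57}{-91}\right)^{2} = \left(- \frac{1}{12} - - \frac{48}{91}\right)^{2} = \left(- \frac{1}{12} + \frac{48}{91}\right)^{2} = \left(\frac{485}{1092}\right)^{2} = \frac{235225}{1192464}$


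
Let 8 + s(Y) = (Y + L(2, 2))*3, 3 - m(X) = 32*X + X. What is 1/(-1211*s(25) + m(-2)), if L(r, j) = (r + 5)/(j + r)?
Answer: -4/349703 ≈ -1.1438e-5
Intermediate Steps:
L(r, j) = (5 + r)/(j + r)
m(X) = 3 - 33*X (m(X) = 3 - (32*X + X) = 3 - 33*X)
s(Y) = -11/4 + 3*Y (s(Y) = -8 + (Y + (5 + 2)/(2 + 2))*3 = -8 + (Y + 7/4)*3 = -8 + (7/4 + Y)*3 = -8 + (21/4 + 3*Y) = -11/4 + 3*Y)
1/(-1211*s(25) + m(-2)) = 1/(-1211*(-11/4 + 3*25) + (3 - 33*(-2))) = 1/(-1211*(-11/4 + 75) + (3 + 66)) = 1/(-1211*289/4 + 69) = 1/(-349979/4 + 69) = 1/(-349703/4) = -4/349703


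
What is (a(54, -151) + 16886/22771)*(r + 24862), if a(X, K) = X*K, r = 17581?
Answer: -7879876042664/22771 ≈ -3.4605e+8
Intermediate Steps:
a(X, K) = K*X
(a(54, -151) + 16886/22771)*(r + 24862) = (-151*54 + 16886/22771)*(17581 + 24862) = (-8154 + 16886*(1/22771))*42443 = (-8154 + 16886/22771)*42443 = -185657848/22771*42443 = -7879876042664/22771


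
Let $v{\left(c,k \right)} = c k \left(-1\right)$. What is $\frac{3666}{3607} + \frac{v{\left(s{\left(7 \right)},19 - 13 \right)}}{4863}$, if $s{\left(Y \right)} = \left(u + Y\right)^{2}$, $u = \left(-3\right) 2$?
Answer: $\frac{5935372}{5846947} \approx 1.0151$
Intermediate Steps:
$u = -6$
$s{\left(Y \right)} = \left(-6 + Y\right)^{2}$
$v{\left(c,k \right)} = - c k$
$\frac{3666}{3607} + \frac{v{\left(s{\left(7 \right)},19 - 13 \right)}}{4863} = \frac{3666}{3607} + \frac{\left(-1\right) \left(-6 + 7\right)^{2} \left(19 - 13\right)}{4863} = 3666 \cdot \frac{1}{3607} + - 1^{2} \left(19 - 13\right) \frac{1}{4863} = \frac{3666}{3607} + \left(-1\right) 1 \cdot 6 \cdot \frac{1}{4863} = \frac{3666}{3607} - \frac{2}{1621} = \frac{5935372}{5846947}$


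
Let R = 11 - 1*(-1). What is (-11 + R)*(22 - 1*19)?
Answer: 3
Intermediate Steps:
R = 12 (R = 11 + 1 = 12)
(-11 + R)*(22 - 1*19) = (-11 + 12)*(22 - 1*19) = 1*(22 - 19) = 1*3 = 3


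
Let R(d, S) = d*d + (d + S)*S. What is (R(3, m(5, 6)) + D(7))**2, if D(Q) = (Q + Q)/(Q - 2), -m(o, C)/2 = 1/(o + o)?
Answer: 78961/625 ≈ 126.34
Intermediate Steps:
m(o, C) = -1/o (m(o, C) = -2/(o + o) = -2*1/(2*o) = -1/o)
D(Q) = 2*Q/(-2 + Q) (D(Q) = (2*Q)/(-2 + Q) = 2*Q/(-2 + Q))
R(d, S) = d**2 + S*(S + d) (R(d, S) = d**2 + (S + d)*S = d**2 + S*(S + d))
(R(3, m(5, 6)) + D(7))**2 = (((-1/5)**2 + 3**2 - 1/5*3) + 2*7/(-2 + 7))**2 = (((-1*1/5)**2 + 9 - 1*1/5*3) + 2*7/5)**2 = (((-1/5)**2 + 9 - 1/5*3) + 2*7*(1/5))**2 = ((1/25 + 9 - 3/5) + 14/5)**2 = (211/25 + 14/5)**2 = (281/25)**2 = 78961/625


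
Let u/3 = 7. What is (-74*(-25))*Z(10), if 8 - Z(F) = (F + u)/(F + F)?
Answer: 23865/2 ≈ 11933.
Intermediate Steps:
u = 21 (u = 3*7 = 21)
Z(F) = 8 - (21 + F)/(2*F) (Z(F) = 8 - (F + 21)/(F + F) = 8 - (21 + F)/(2*F))
(-74*(-25))*Z(10) = (-74*(-25))*((3/2)*(-7 + 5*10)/10) = 1850*((3/2)*(1/10)*(-7 + 50)) = 1850*((3/2)*(1/10)*43) = 1850*(129/20) = 23865/2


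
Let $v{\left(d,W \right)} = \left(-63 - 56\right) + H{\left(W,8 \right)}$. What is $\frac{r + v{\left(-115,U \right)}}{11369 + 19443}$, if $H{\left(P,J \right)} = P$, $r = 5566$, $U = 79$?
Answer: $\frac{2763}{15406} \approx 0.17935$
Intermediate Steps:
$v{\left(d,W \right)} = -119 + W$ ($v{\left(d,W \right)} = \left(-63 - 56\right) + W = -119 + W$)
$\frac{r + v{\left(-115,U \right)}}{11369 + 19443} = \frac{5566 + \left(-119 + 79\right)}{11369 + 19443} = \frac{5566 - 40}{30812} = 5526 \cdot \frac{1}{30812} = \frac{2763}{15406}$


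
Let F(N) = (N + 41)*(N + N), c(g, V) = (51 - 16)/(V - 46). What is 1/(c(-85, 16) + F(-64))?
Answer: 6/17657 ≈ 0.00033981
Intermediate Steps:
c(g, V) = 35/(-46 + V)
F(N) = 2*N*(41 + N) (F(N) = (41 + N)*(2*N) = 2*N*(41 + N))
1/(c(-85, 16) + F(-64)) = 1/(35/(-46 + 16) + 2*(-64)*(41 - 64)) = 1/(35/(-30) + 2*(-64)*(-23)) = 1/(35*(-1/30) + 2944) = 1/(-7/6 + 2944) = 1/(17657/6) = 6/17657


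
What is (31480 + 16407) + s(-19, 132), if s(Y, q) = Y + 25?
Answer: 47893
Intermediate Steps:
s(Y, q) = 25 + Y
(31480 + 16407) + s(-19, 132) = (31480 + 16407) + (25 - 19) = 47887 + 6 = 47893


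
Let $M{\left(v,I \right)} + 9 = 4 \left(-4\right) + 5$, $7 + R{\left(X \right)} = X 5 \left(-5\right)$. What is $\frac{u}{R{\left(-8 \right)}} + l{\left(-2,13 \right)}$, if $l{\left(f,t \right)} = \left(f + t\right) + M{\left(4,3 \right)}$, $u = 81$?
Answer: $- \frac{1656}{193} \approx -8.5803$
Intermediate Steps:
$R{\left(X \right)} = -7 - 25 X$ ($R{\left(X \right)} = -7 + X 5 \left(-5\right) = -7 + 5 X \left(-5\right) = -7 - 25 X$)
$M{\left(v,I \right)} = -20$ ($M{\left(v,I \right)} = -9 + \left(4 \left(-4\right) + 5\right) = -9 + \left(-16 + 5\right) = -9 - 11 = -20$)
$l{\left(f,t \right)} = -20 + f + t$ ($l{\left(f,t \right)} = \left(f + t\right) - 20 = -20 + f + t$)
$\frac{u}{R{\left(-8 \right)}} + l{\left(-2,13 \right)} = \frac{1}{-7 - -200} \cdot 81 - 9 = \frac{1}{-7 + 200} \cdot 81 - 9 = \frac{1}{193} \cdot 81 - 9 = \frac{81}{193} - 9 = - \frac{1656}{193}$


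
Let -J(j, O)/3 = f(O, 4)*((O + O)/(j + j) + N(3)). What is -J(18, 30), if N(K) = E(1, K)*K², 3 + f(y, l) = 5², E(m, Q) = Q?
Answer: 1892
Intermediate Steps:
f(y, l) = 22 (f(y, l) = -3 + 5² = -3 + 25 = 22)
N(K) = K³ (N(K) = K*K² = K³)
J(j, O) = -1782 - 66*O/j (J(j, O) = -66*((O + O)/(j + j) + 3³) = -66*((2*O)/((2*j)) + 27) = -66*((2*O)*(1/(2*j)) + 27) = -66*(O/j + 27) = -66*(27 + O/j) = -3*(594 + 22*O/j) = -1782 - 66*O/j)
-J(18, 30) = -(-1782 - 66*30/18) = -(-1782 - 66*30*1/18) = -(-1782 - 110) = -1*(-1892) = 1892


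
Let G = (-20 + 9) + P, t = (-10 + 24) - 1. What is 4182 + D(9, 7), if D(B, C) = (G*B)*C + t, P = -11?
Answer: 2809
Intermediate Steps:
t = 13 (t = 14 - 1 = 13)
G = -22 (G = (-20 + 9) - 11 = -11 - 11 = -22)
D(B, C) = 13 - 22*B*C (D(B, C) = (-22*B)*C + 13 = -22*B*C + 13 = 13 - 22*B*C)
4182 + D(9, 7) = 4182 + (13 - 22*9*7) = 4182 + (13 - 1386) = 4182 - 1373 = 2809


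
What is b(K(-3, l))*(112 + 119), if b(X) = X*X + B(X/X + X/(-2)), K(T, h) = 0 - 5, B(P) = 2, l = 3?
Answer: 6237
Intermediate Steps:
K(T, h) = -5
b(X) = 2 + X**2 (b(X) = X*X + 2 = X**2 + 2 = 2 + X**2)
b(K(-3, l))*(112 + 119) = (2 + (-5)**2)*(112 + 119) = (2 + 25)*231 = 27*231 = 6237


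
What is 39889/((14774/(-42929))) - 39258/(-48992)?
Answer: -20973267503065/180951952 ≈ -1.1591e+5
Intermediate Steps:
39889/((14774/(-42929))) - 39258/(-48992) = 39889/((14774*(-1/42929))) - 39258*(-1/48992) = 39889/(-14774/42929) + 19629/24496 = 39889*(-42929/14774) + 19629/24496 = -1712394881/14774 + 19629/24496 = -20973267503065/180951952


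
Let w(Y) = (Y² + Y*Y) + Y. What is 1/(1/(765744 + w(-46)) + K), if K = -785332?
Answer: -769930/604650666759 ≈ -1.2733e-6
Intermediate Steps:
w(Y) = Y + 2*Y² (w(Y) = (Y² + Y²) + Y = 2*Y² + Y = Y + 2*Y²)
1/(1/(765744 + w(-46)) + K) = 1/(1/(765744 - 46*(1 + 2*(-46))) - 785332) = 1/(1/(765744 - 46*(1 - 92)) - 785332) = 1/(1/(765744 - 46*(-91)) - 785332) = 1/(1/(765744 + 4186) - 785332) = 1/(1/769930 - 785332) = 1/(-604650666759/769930) = -769930/604650666759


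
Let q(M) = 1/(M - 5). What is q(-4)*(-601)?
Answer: 601/9 ≈ 66.778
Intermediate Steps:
q(M) = 1/(-5 + M)
q(-4)*(-601) = -601/(-5 - 4) = -601/(-9) = -1/9*(-601) = 601/9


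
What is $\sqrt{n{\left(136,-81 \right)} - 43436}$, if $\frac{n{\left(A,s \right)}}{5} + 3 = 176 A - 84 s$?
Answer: $\sqrt{110249} \approx 332.04$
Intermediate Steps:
$n{\left(A,s \right)} = -15 - 420 s + 880 A$ ($n{\left(A,s \right)} = -15 + 5 \left(176 A - 84 s\right) = -15 + 5 \left(- 84 s + 176 A\right) = -15 + \left(- 420 s + 880 A\right) = -15 - 420 s + 880 A$)
$\sqrt{n{\left(136,-81 \right)} - 43436} = \sqrt{\left(-15 - -34020 + 880 \cdot 136\right) - 43436} = \sqrt{\left(-15 + 34020 + 119680\right) - 43436} = \sqrt{153685 - 43436} = \sqrt{110249}$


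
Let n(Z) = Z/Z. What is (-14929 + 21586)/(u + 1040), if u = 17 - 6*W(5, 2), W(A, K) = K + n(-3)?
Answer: 6657/1039 ≈ 6.4071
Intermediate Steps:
n(Z) = 1
W(A, K) = 1 + K (W(A, K) = K + 1 = 1 + K)
u = -1 (u = 17 - 6*(1 + 2) = 17 - 6*3 = 17 - 18 = -1)
(-14929 + 21586)/(u + 1040) = (-14929 + 21586)/(-1 + 1040) = 6657/1039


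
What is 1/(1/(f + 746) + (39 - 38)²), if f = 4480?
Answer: 5226/5227 ≈ 0.99981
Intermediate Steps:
1/(1/(f + 746) + (39 - 38)²) = 1/(1/(4480 + 746) + (39 - 38)²) = 1/(1/5226 + 1²) = 1/(1/5226 + 1) = 1/(5227/5226) = 5226/5227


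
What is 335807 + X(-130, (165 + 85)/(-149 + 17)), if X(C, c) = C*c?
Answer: 11089756/33 ≈ 3.3605e+5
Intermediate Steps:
335807 + X(-130, (165 + 85)/(-149 + 17)) = 335807 - 130*(165 + 85)/(-149 + 17) = 335807 - 32500/(-132) = 335807 - 32500*(-1)/132 = 335807 - 130*(-125/66) = 335807 + 8125/33 = 11089756/33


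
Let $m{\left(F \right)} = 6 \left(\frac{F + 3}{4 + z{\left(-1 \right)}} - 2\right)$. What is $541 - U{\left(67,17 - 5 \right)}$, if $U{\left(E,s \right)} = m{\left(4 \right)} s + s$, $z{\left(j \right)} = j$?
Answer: $505$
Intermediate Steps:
$m{\left(F \right)} = -6 + 2 F$ ($m{\left(F \right)} = 6 \left(\frac{F + 3}{4 - 1} - 2\right) = 6 \left(\frac{3 + F}{3} - 2\right) = 6 \left(\left(3 + F\right) \frac{1}{3} - 2\right) = 6 \left(\left(1 + \frac{F}{3}\right) - 2\right) = 6 \left(-1 + \frac{F}{3}\right) = -6 + 2 F$)
$U{\left(E,s \right)} = 3 s$ ($U{\left(E,s \right)} = \left(-6 + 2 \cdot 4\right) s + s = \left(-6 + 8\right) s + s = 2 s + s = 3 s$)
$541 - U{\left(67,17 - 5 \right)} = 541 - 3 \left(17 - 5\right) = 541 - 3 \cdot 12 = 541 - 36 = 505$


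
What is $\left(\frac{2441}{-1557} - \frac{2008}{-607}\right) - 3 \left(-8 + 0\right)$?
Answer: $\frac{24327145}{945099} \approx 25.74$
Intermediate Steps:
$\left(\frac{2441}{-1557} - \frac{2008}{-607}\right) - 3 \left(-8 + 0\right) = \left(2441 \left(- \frac{1}{1557}\right) - - \frac{2008}{607}\right) - 3 \left(-8\right) = \left(- \frac{2441}{1557} + \frac{2008}{607}\right) - -24 = \frac{1644769}{945099} + 24 = \frac{24327145}{945099}$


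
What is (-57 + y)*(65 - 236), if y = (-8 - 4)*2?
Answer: 13851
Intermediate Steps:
y = -24 (y = -12*2 = -24)
(-57 + y)*(65 - 236) = (-57 - 24)*(65 - 236) = -81*(-171) = 13851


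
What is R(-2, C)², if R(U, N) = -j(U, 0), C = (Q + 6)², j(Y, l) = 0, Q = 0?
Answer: 0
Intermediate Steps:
C = 36 (C = (0 + 6)² = 6² = 36)
R(U, N) = 0 (R(U, N) = -1*0 = 0)
R(-2, C)² = 0² = 0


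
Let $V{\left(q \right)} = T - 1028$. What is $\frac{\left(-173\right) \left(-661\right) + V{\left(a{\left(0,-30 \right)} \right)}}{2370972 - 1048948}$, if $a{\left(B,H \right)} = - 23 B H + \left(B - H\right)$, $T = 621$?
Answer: $\frac{56973}{661012} \approx 0.086191$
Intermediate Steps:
$a{\left(B,H \right)} = B - H - 23 B H$ ($a{\left(B,H \right)} = - 23 B H + \left(B - H\right) = B - H - 23 B H$)
$V{\left(q \right)} = -407$ ($V{\left(q \right)} = 621 - 1028 = -407$)
$\frac{\left(-173\right) \left(-661\right) + V{\left(a{\left(0,-30 \right)} \right)}}{2370972 - 1048948} = \frac{\left(-173\right) \left(-661\right) - 407}{2370972 - 1048948} = \frac{114353 - 407}{1322024} = 113946 \cdot \frac{1}{1322024} = \frac{56973}{661012}$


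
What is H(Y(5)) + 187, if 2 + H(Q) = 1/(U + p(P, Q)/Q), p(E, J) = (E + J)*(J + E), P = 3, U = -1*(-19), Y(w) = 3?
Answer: 5736/31 ≈ 185.03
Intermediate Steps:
U = 19
p(E, J) = (E + J)**2 (p(E, J) = (E + J)*(E + J) = (E + J)**2)
H(Q) = -2 + 1/(19 + (3 + Q)**2/Q)
H(Y(5)) + 187 = (-37*3 - 2*(3 + 3)**2)/((3 + 3)**2 + 19*3) + 187 = (-111 - 2*6**2)/(6**2 + 57) + 187 = (-111 - 2*36)/(36 + 57) + 187 = (-111 - 72)/93 + 187 = (1/93)*(-183) + 187 = -61/31 + 187 = 5736/31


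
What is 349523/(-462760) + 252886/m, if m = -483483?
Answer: -12435389303/9727677960 ≈ -1.2784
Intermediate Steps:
349523/(-462760) + 252886/m = 349523/(-462760) + 252886/(-483483) = 349523*(-1/462760) + 252886*(-1/483483) = -349523/462760 - 252886/483483 = -12435389303/9727677960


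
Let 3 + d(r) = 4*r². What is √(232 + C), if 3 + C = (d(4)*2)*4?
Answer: √717 ≈ 26.777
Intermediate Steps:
d(r) = -3 + 4*r²
C = 485 (C = -3 + ((-3 + 4*4²)*2)*4 = -3 + ((-3 + 4*16)*2)*4 = -3 + ((-3 + 64)*2)*4 = -3 + (61*2)*4 = -3 + 122*4 = -3 + 488 = 485)
√(232 + C) = √(232 + 485) = √717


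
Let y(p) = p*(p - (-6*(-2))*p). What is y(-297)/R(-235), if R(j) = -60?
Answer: 323433/20 ≈ 16172.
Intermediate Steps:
y(p) = -11*p² (y(p) = p*(p - 12*p) = p*(-11*p) = -11*p²)
y(-297)/R(-235) = -11*(-297)²/(-60) = -11*88209*(-1/60) = -970299*(-1/60) = 323433/20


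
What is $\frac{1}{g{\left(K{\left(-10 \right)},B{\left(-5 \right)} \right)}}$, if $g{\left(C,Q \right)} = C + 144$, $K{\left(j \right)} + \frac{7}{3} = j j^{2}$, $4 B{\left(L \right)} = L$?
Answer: $- \frac{3}{2575} \approx -0.001165$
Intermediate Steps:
$B{\left(L \right)} = \frac{L}{4}$
$K{\left(j \right)} = - \frac{7}{3} + j^{3}$ ($K{\left(j \right)} = - \frac{7}{3} + j j^{2} = - \frac{7}{3} + j^{3}$)
$g{\left(C,Q \right)} = 144 + C$
$\frac{1}{g{\left(K{\left(-10 \right)},B{\left(-5 \right)} \right)}} = \frac{1}{144 + \left(- \frac{7}{3} + \left(-10\right)^{3}\right)} = \frac{1}{144 - \frac{3007}{3}} = \frac{1}{- \frac{2575}{3}} = - \frac{3}{2575}$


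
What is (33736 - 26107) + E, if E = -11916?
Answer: -4287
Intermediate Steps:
(33736 - 26107) + E = (33736 - 26107) - 11916 = 7629 - 11916 = -4287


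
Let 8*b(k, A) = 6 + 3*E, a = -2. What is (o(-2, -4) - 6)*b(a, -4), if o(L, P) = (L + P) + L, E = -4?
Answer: 21/2 ≈ 10.500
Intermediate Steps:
b(k, A) = -¾ (b(k, A) = (6 + 3*(-4))/8 = (6 - 12)/8 = (⅛)*(-6) = -¾)
o(L, P) = P + 2*L
(o(-2, -4) - 6)*b(a, -4) = ((-4 + 2*(-2)) - 6)*(-¾) = ((-4 - 4) - 6)*(-¾) = (-8 - 6)*(-¾) = -14*(-¾) = 21/2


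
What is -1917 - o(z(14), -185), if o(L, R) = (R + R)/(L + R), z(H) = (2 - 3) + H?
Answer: -165047/86 ≈ -1919.2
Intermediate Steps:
z(H) = -1 + H
o(L, R) = 2*R/(L + R) (o(L, R) = (2*R)/(L + R) = 2*R/(L + R))
-1917 - o(z(14), -185) = -1917 - 2*(-185)/((-1 + 14) - 185) = -1917 - 2*(-185)/(13 - 185) = -1917 - 2*(-185)/(-172) = -1917 - 2*(-185)*(-1)/172 = -1917 - 1*185/86 = -1917 - 185/86 = -165047/86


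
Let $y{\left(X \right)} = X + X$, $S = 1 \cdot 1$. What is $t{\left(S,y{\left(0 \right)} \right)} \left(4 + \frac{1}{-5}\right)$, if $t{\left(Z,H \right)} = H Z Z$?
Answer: $0$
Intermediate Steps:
$S = 1$
$y{\left(X \right)} = 2 X$
$t{\left(Z,H \right)} = H Z^{2}$
$t{\left(S,y{\left(0 \right)} \right)} \left(4 + \frac{1}{-5}\right) = 2 \cdot 0 \cdot 1^{2} \left(4 + \frac{1}{-5}\right) = 0 \cdot 1 \left(4 - \frac{1}{5}\right) = 0 \cdot \frac{19}{5} = 0$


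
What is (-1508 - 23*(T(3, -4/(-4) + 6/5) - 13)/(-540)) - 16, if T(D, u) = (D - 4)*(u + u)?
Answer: -1372267/900 ≈ -1524.7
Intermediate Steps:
T(D, u) = 2*u*(-4 + D) (T(D, u) = (-4 + D)*(2*u) = 2*u*(-4 + D))
(-1508 - 23*(T(3, -4/(-4) + 6/5) - 13)/(-540)) - 16 = (-1508 - 23*(2*(-4/(-4) + 6/5)*(-4 + 3) - 13)/(-540)) - 16 = (-1508 - 23*(2*(-4*(-¼) + 6*(⅕))*(-1) - 13)*(-1/540)) - 16 = (-1508 - 23*(2*(1 + 6/5)*(-1) - 13)*(-1/540)) - 16 = (-1508 - 23*(2*(11/5)*(-1) - 13)*(-1/540)) - 16 = (-1508 - 23*(-22/5 - 13)*(-1/540)) - 16 = (-1508 - 23*(-87/5)*(-1/540)) - 16 = (-1508 + (2001/5)*(-1/540)) - 16 = (-1508 - 667/900) - 16 = -1357867/900 - 16 = -1372267/900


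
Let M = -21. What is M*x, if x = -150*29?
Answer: 91350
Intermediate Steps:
x = -4350
M*x = -21*(-4350) = 91350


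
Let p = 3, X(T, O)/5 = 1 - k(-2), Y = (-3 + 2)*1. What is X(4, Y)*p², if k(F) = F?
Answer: 135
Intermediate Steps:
Y = -1 (Y = -1*1 = -1)
X(T, O) = 15 (X(T, O) = 5*(1 - 1*(-2)) = 5*(1 + 2) = 5*3 = 15)
X(4, Y)*p² = 15*3² = 15*9 = 135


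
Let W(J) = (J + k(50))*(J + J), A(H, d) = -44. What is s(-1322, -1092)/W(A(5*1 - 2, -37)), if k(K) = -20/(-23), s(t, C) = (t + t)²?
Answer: 10049183/5456 ≈ 1841.9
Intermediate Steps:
s(t, C) = 4*t² (s(t, C) = (2*t)² = 4*t²)
k(K) = 20/23 (k(K) = -20*(-1/23) = 20/23)
W(J) = 2*J*(20/23 + J) (W(J) = (J + 20/23)*(J + J) = (20/23 + J)*(2*J) = 2*J*(20/23 + J))
s(-1322, -1092)/W(A(5*1 - 2, -37)) = (4*(-1322)²)/(((2/23)*(-44)*(20 + 23*(-44)))) = (4*1747684)/(((2/23)*(-44)*(20 - 1012))) = 6990736/(((2/23)*(-44)*(-992))) = 6990736/(87296/23) = 6990736*(23/87296) = 10049183/5456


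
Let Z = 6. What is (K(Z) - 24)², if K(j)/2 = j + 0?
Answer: 144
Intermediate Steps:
K(j) = 2*j (K(j) = 2*(j + 0) = 2*j)
(K(Z) - 24)² = (2*6 - 24)² = (12 - 24)² = (-12)² = 144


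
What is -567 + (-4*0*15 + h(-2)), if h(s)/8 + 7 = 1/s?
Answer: -627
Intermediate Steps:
h(s) = -56 + 8/s (h(s) = -56 + 8*(1/s) = -56 + 8/s)
-567 + (-4*0*15 + h(-2)) = -567 + (-4*0*15 + (-56 + 8/(-2))) = -567 + (0*15 + (-56 + 8*(-½))) = -567 + (0 + (-56 - 4)) = -567 + (0 - 60) = -567 - 60 = -627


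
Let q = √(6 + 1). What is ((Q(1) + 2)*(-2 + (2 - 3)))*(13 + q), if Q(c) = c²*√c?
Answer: -117 - 9*√7 ≈ -140.81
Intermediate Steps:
Q(c) = c^(5/2)
q = √7 ≈ 2.6458
((Q(1) + 2)*(-2 + (2 - 3)))*(13 + q) = ((1^(5/2) + 2)*(-2 + (2 - 3)))*(13 + √7) = ((1 + 2)*(-2 - 1))*(13 + √7) = (3*(-3))*(13 + √7) = -9*(13 + √7) = -117 - 9*√7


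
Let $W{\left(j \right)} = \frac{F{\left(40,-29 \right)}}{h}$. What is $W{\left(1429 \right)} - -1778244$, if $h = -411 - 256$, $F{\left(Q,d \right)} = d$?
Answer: $\frac{40899613}{23} \approx 1.7782 \cdot 10^{6}$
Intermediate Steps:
$h = -667$
$W{\left(j \right)} = \frac{1}{23}$ ($W{\left(j \right)} = - \frac{29}{-667} = \left(-29\right) \left(- \frac{1}{667}\right) = \frac{1}{23}$)
$W{\left(1429 \right)} - -1778244 = \frac{1}{23} - -1778244 = \frac{1}{23} + 1778244 = \frac{40899613}{23}$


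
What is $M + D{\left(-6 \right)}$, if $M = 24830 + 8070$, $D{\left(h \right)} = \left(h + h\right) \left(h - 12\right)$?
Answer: $33116$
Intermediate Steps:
$D{\left(h \right)} = 2 h \left(-12 + h\right)$
$M = 32900$
$M + D{\left(-6 \right)} = 32900 + 2 \left(-6\right) \left(-12 - 6\right) = 32900 + 2 \left(-6\right) \left(-18\right) = 32900 + 216 = 33116$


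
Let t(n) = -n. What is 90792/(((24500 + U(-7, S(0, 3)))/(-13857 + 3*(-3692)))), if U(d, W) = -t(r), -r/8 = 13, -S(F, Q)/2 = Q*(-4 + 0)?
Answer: -188643078/2033 ≈ -92791.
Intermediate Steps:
S(F, Q) = 8*Q (S(F, Q) = -2*Q*(-4 + 0) = -2*Q*(-4) = -(-8)*Q = 8*Q)
r = -104 (r = -8*13 = -104)
U(d, W) = -104 (U(d, W) = -(-1)*(-104) = -1*104 = -104)
90792/(((24500 + U(-7, S(0, 3)))/(-13857 + 3*(-3692)))) = 90792/(((24500 - 104)/(-13857 + 3*(-3692)))) = 90792/((24396/(-13857 - 11076))) = 90792/((24396/(-24933))) = 90792/((24396*(-1/24933))) = 90792/(-8132/8311) = 90792*(-8311/8132) = -188643078/2033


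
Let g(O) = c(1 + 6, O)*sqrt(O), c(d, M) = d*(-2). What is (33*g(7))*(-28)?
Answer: 12936*sqrt(7) ≈ 34225.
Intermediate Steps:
c(d, M) = -2*d
g(O) = -14*sqrt(O) (g(O) = (-2*(1 + 6))*sqrt(O) = (-2*7)*sqrt(O) = -14*sqrt(O))
(33*g(7))*(-28) = (33*(-14*sqrt(7)))*(-28) = -462*sqrt(7)*(-28) = 12936*sqrt(7)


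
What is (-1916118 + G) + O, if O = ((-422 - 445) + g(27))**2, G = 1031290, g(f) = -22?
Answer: -94507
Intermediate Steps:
O = 790321 (O = ((-422 - 445) - 22)**2 = (-867 - 22)**2 = (-889)**2 = 790321)
(-1916118 + G) + O = (-1916118 + 1031290) + 790321 = -884828 + 790321 = -94507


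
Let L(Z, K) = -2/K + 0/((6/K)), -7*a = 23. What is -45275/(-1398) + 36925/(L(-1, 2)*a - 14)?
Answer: -4772699/1398 ≈ -3413.9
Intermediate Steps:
a = -23/7 (a = -⅐*23 = -23/7 ≈ -3.2857)
L(Z, K) = -2/K (L(Z, K) = -2/K + 0*(K/6) = -2/K + 0 = -2/K)
-45275/(-1398) + 36925/(L(-1, 2)*a - 14) = -45275/(-1398) + 36925/(-2/2*(-23/7) - 14) = -45275*(-1/1398) + 36925/(-2*½*(-23/7) - 14) = 45275/1398 + 36925/(-1*(-23/7) - 14) = 45275/1398 + 36925/(23/7 - 14) = 45275/1398 + 36925/(-75/7) = 45275/1398 + 36925*(-7/75) = 45275/1398 - 10339/3 = -4772699/1398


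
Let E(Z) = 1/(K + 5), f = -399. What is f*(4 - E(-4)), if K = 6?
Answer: -17157/11 ≈ -1559.7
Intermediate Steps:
E(Z) = 1/11 (E(Z) = 1/(6 + 5) = 1/11)
f*(4 - E(-4)) = -399*(4 - 1*1/11) = -399*(4 - 1/11) = -399*43/11 = -17157/11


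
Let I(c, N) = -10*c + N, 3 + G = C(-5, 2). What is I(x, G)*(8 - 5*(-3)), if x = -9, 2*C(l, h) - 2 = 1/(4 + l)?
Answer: 4025/2 ≈ 2012.5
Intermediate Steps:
C(l, h) = 1 + 1/(2*(4 + l))
G = -5/2 (G = -3 + (9/2 - 5)/(4 - 5) = -3 - ½/(-1) = -3 - 1*(-½) = -3 + ½ = -5/2 ≈ -2.5000)
I(c, N) = N - 10*c
I(x, G)*(8 - 5*(-3)) = (-5/2 - 10*(-9))*(8 - 5*(-3)) = (-5/2 + 90)*(8 + 15) = (175/2)*23 = 4025/2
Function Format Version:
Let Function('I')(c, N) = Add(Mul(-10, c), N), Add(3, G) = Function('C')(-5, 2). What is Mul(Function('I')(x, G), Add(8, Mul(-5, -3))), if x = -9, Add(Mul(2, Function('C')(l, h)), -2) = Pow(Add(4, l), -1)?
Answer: Rational(4025, 2) ≈ 2012.5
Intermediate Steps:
Function('C')(l, h) = Add(1, Mul(Rational(1, 2), Pow(Add(4, l), -1)))
G = Rational(-5, 2) (G = Add(-3, Mul(Pow(Add(4, -5), -1), Add(Rational(9, 2), -5))) = Add(-3, Mul(Pow(-1, -1), Rational(-1, 2))) = Add(-3, Mul(-1, Rational(-1, 2))) = Add(-3, Rational(1, 2)) = Rational(-5, 2) ≈ -2.5000)
Function('I')(c, N) = Add(N, Mul(-10, c))
Mul(Function('I')(x, G), Add(8, Mul(-5, -3))) = Mul(Add(Rational(-5, 2), Mul(-10, -9)), Add(8, Mul(-5, -3))) = Mul(Add(Rational(-5, 2), 90), Add(8, 15)) = Mul(Rational(175, 2), 23) = Rational(4025, 2)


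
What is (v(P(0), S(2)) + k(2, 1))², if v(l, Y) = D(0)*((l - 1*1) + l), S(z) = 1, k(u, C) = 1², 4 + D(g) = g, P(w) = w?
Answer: 25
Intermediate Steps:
D(g) = -4 + g
k(u, C) = 1
v(l, Y) = 4 - 8*l (v(l, Y) = (-4 + 0)*((l - 1*1) + l) = -4*((l - 1) + l) = -4*((-1 + l) + l) = -4*(-1 + 2*l) = 4 - 8*l)
(v(P(0), S(2)) + k(2, 1))² = ((4 - 8*0) + 1)² = ((4 + 0) + 1)² = (4 + 1)² = 5² = 25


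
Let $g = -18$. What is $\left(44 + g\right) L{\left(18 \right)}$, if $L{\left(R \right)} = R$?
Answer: $468$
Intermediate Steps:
$\left(44 + g\right) L{\left(18 \right)} = \left(44 - 18\right) 18 = 26 \cdot 18 = 468$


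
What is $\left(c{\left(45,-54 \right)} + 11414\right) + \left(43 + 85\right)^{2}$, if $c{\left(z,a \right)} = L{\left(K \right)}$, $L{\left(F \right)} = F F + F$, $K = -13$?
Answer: $27954$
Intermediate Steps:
$L{\left(F \right)} = F + F^{2}$ ($L{\left(F \right)} = F^{2} + F = F + F^{2}$)
$c{\left(z,a \right)} = 156$ ($c{\left(z,a \right)} = - 13 \left(1 - 13\right) = \left(-13\right) \left(-12\right) = 156$)
$\left(c{\left(45,-54 \right)} + 11414\right) + \left(43 + 85\right)^{2} = \left(156 + 11414\right) + \left(43 + 85\right)^{2} = 11570 + 128^{2} = 11570 + 16384 = 27954$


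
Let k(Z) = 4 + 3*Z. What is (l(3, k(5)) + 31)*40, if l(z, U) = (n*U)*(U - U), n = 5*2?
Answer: 1240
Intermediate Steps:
n = 10
l(z, U) = 0 (l(z, U) = (10*U)*(U - U) = (10*U)*0 = 0)
(l(3, k(5)) + 31)*40 = (0 + 31)*40 = 31*40 = 1240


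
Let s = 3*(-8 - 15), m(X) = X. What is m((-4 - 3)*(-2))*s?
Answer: -966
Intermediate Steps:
s = -69 (s = 3*(-23) = -69)
m((-4 - 3)*(-2))*s = ((-4 - 3)*(-2))*(-69) = -7*(-2)*(-69) = 14*(-69) = -966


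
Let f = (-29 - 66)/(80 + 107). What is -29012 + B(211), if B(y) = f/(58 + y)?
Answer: -1459390731/50303 ≈ -29012.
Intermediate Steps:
f = -95/187 ≈ -0.50802
B(y) = -95/(187*(58 + y))
-29012 + B(211) = -29012 - 95/(10846 + 187*211) = -29012 - 95/(10846 + 39457) = -29012 - 95/50303 = -1459390731/50303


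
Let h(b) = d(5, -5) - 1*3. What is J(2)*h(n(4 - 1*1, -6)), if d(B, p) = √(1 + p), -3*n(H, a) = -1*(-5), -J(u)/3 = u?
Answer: 18 - 12*I ≈ 18.0 - 12.0*I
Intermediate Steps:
J(u) = -3*u
n(H, a) = -5/3 (n(H, a) = -(-1)*(-5)/3 = -⅓*5 = -5/3)
h(b) = -3 + 2*I (h(b) = √(1 - 5) - 1*3 = √(-4) - 3 = 2*I - 3 = -3 + 2*I)
J(2)*h(n(4 - 1*1, -6)) = (-3*2)*(-3 + 2*I) = -6*(-3 + 2*I) = 18 - 12*I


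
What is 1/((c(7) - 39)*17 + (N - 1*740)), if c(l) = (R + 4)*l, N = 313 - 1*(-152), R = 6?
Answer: 1/252 ≈ 0.0039683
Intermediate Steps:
N = 465 (N = 313 + 152 = 465)
c(l) = 10*l (c(l) = (6 + 4)*l = 10*l)
1/((c(7) - 39)*17 + (N - 1*740)) = 1/((10*7 - 39)*17 + (465 - 1*740)) = 1/((70 - 39)*17 + (465 - 740)) = 1/(31*17 - 275) = 1/(527 - 275) = 1/252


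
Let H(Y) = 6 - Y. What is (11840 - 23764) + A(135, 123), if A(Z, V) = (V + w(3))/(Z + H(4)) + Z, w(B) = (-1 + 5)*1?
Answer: -1614966/137 ≈ -11788.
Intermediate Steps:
w(B) = 4 (w(B) = 4*1 = 4)
A(Z, V) = Z + (4 + V)/(2 + Z) (A(Z, V) = (V + 4)/(Z + (6 - 1*4)) + Z = (4 + V)/(Z + (6 - 4)) + Z = (4 + V)/(Z + 2) + Z = (4 + V)/(2 + Z) + Z = Z + (4 + V)/(2 + Z))
(11840 - 23764) + A(135, 123) = (11840 - 23764) + (4 + 123 + 135**2 + 2*135)/(2 + 135) = -11924 + (4 + 123 + 18225 + 270)/137 = -11924 + (1/137)*18622 = -11924 + 18622/137 = -1614966/137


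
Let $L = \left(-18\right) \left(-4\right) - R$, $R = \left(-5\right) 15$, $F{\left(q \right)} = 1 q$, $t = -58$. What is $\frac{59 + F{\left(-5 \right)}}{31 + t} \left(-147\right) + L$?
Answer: $441$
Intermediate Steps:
$F{\left(q \right)} = q$
$R = -75$
$L = 147$ ($L = \left(-18\right) \left(-4\right) - -75 = 72 + 75 = 147$)
$\frac{59 + F{\left(-5 \right)}}{31 + t} \left(-147\right) + L = \frac{59 - 5}{31 - 58} \left(-147\right) + 147 = \frac{54}{-27} \left(-147\right) + 147 = 54 \left(- \frac{1}{27}\right) \left(-147\right) + 147 = \left(-2\right) \left(-147\right) + 147 = 294 + 147 = 441$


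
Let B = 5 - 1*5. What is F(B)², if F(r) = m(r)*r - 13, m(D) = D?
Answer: 169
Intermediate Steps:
B = 0 (B = 5 - 5 = 0)
F(r) = -13 + r² (F(r) = r*r - 13 = r² - 13 = -13 + r²)
F(B)² = (-13 + 0²)² = (-13 + 0)² = (-13)² = 169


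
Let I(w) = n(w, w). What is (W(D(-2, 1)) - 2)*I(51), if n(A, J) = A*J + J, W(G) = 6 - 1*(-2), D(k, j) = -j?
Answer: 15912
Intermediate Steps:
W(G) = 8 (W(G) = 6 + 2 = 8)
n(A, J) = J + A*J
I(w) = w*(1 + w)
(W(D(-2, 1)) - 2)*I(51) = (8 - 2)*(51*(1 + 51)) = 6*(51*52) = 6*2652 = 15912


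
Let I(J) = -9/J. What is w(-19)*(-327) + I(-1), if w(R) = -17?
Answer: 5568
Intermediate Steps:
w(-19)*(-327) + I(-1) = -17*(-327) - 9/(-1) = 5559 - 9*(-1) = 5559 + 9 = 5568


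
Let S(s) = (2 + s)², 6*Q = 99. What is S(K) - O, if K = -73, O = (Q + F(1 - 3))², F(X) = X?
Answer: 19323/4 ≈ 4830.8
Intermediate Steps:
Q = 33/2 (Q = (⅙)*99 = 33/2 ≈ 16.500)
O = 841/4 (O = (33/2 + (1 - 3))² = (33/2 - 2)² = (29/2)² = 841/4 ≈ 210.25)
S(K) - O = (2 - 73)² - 1*841/4 = (-71)² - 841/4 = 5041 - 841/4 = 19323/4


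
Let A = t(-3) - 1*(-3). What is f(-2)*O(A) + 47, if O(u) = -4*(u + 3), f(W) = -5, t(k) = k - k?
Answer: 167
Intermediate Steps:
t(k) = 0
A = 3 (A = 0 - 1*(-3) = 0 + 3 = 3)
O(u) = -12 - 4*u (O(u) = -4*(3 + u) = -12 - 4*u)
f(-2)*O(A) + 47 = -5*(-12 - 4*3) + 47 = -5*(-12 - 12) + 47 = -5*(-24) + 47 = 120 + 47 = 167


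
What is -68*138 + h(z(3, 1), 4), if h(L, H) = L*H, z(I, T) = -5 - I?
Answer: -9416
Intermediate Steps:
h(L, H) = H*L
-68*138 + h(z(3, 1), 4) = -68*138 + 4*(-5 - 1*3) = -9384 + 4*(-5 - 3) = -9384 + 4*(-8) = -9384 - 32 = -9416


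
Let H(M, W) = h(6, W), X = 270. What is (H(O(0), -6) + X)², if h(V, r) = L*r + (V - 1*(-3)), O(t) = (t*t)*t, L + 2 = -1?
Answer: 88209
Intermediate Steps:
L = -3 (L = -2 - 1 = -3)
O(t) = t³ (O(t) = t²*t = t³)
h(V, r) = 3 + V - 3*r (h(V, r) = -3*r + (V - 1*(-3)) = -3*r + (V + 3) = -3*r + (3 + V) = 3 + V - 3*r)
H(M, W) = 9 - 3*W (H(M, W) = 3 + 6 - 3*W = 9 - 3*W)
(H(O(0), -6) + X)² = ((9 - 3*(-6)) + 270)² = ((9 + 18) + 270)² = (27 + 270)² = 297² = 88209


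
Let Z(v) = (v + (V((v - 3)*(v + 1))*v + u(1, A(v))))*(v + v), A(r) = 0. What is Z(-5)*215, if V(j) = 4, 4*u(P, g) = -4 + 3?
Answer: 108575/2 ≈ 54288.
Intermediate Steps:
u(P, g) = -¼ (u(P, g) = (-4 + 3)/4 = (¼)*(-1) = -¼)
Z(v) = 2*v*(-¼ + 5*v) (Z(v) = (v + (4*v - ¼))*(v + v) = (v + (-¼ + 4*v))*(2*v) = (-¼ + 5*v)*(2*v) = 2*v*(-¼ + 5*v))
Z(-5)*215 = ((½)*(-5)*(-1 + 20*(-5)))*215 = ((½)*(-5)*(-1 - 100))*215 = ((½)*(-5)*(-101))*215 = (505/2)*215 = 108575/2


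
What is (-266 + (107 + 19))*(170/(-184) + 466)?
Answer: -1497545/23 ≈ -65111.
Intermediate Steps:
(-266 + (107 + 19))*(170/(-184) + 466) = (-266 + 126)*(170*(-1/184) + 466) = -140*(-85/92 + 466) = -140*42787/92 = -1497545/23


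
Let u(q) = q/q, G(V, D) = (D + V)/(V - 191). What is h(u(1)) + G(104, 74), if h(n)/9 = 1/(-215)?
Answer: -39053/18705 ≈ -2.0878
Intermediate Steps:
G(V, D) = (D + V)/(-191 + V)
u(q) = 1
h(n) = -9/215 (h(n) = 9/(-215) = 9*(-1/215) = -9/215)
h(u(1)) + G(104, 74) = -9/215 + (74 + 104)/(-191 + 104) = -9/215 + 178/(-87) = -9/215 - 1/87*178 = -9/215 - 178/87 = -39053/18705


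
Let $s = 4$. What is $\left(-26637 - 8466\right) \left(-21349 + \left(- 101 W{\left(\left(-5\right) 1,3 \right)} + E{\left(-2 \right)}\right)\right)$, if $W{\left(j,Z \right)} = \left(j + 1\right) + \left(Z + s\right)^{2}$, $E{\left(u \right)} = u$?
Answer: $909027288$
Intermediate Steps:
$W{\left(j,Z \right)} = 1 + j + \left(4 + Z\right)^{2}$ ($W{\left(j,Z \right)} = \left(j + 1\right) + \left(Z + 4\right)^{2} = \left(1 + j\right) + \left(4 + Z\right)^{2} = 1 + j + \left(4 + Z\right)^{2}$)
$\left(-26637 - 8466\right) \left(-21349 + \left(- 101 W{\left(\left(-5\right) 1,3 \right)} + E{\left(-2 \right)}\right)\right) = \left(-26637 - 8466\right) \left(-21349 - \left(2 + 101 \left(1 - 5 + \left(4 + 3\right)^{2}\right)\right)\right) = - 35103 \left(-21349 - \left(2 + 101 \left(1 - 5 + 7^{2}\right)\right)\right) = - 35103 \left(-21349 - \left(2 + 101 \left(1 - 5 + 49\right)\right)\right) = - 35103 \left(-21349 - 4547\right) = \left(-35103\right) \left(-25896\right) = 909027288$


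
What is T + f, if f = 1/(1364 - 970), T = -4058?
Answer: -1598851/394 ≈ -4058.0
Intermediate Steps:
f = 1/394 ≈ 0.0025381
T + f = -4058 + 1/394 = -1598851/394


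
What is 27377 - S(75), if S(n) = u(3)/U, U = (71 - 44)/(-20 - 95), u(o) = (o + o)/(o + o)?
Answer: 739294/27 ≈ 27381.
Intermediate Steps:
u(o) = 1 (u(o) = (2*o)/((2*o)) = (2*o)*(1/(2*o)) = 1)
U = -27/115 (U = 27/(-115) = 27*(-1/115) = -27/115 ≈ -0.23478)
S(n) = -115/27 (S(n) = 1/(-27/115) = 1*(-115/27) = -115/27)
27377 - S(75) = 27377 - 1*(-115/27) = 27377 + 115/27 = 739294/27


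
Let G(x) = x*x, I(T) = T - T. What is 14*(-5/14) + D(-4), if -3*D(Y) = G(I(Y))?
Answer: -5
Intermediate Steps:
I(T) = 0
G(x) = x²
D(Y) = 0 (D(Y) = -⅓*0² = -⅓*0 = 0)
14*(-5/14) + D(-4) = 14*(-5/14) + 0 = -5 + 0 = -5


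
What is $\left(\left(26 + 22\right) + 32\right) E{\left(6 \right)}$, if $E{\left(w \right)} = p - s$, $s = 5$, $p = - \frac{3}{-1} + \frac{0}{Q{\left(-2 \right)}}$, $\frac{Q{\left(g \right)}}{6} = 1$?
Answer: $-160$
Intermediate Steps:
$Q{\left(g \right)} = 6$ ($Q{\left(g \right)} = 6 \cdot 1 = 6$)
$p = 3$ ($p = - \frac{3}{-1} + \frac{0}{6} = \left(-3\right) \left(-1\right) + 0 \cdot \frac{1}{6} = 3 + 0 = 3$)
$E{\left(w \right)} = -2$ ($E{\left(w \right)} = 3 - 5 = -2$)
$\left(\left(26 + 22\right) + 32\right) E{\left(6 \right)} = \left(\left(26 + 22\right) + 32\right) \left(-2\right) = \left(48 + 32\right) \left(-2\right) = 80 \left(-2\right) = -160$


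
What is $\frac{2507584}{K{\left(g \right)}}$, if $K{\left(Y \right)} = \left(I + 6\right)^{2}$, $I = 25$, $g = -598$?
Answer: $\frac{2507584}{961} \approx 2609.3$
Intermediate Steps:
$K{\left(Y \right)} = 961$ ($K{\left(Y \right)} = \left(25 + 6\right)^{2} = 31^{2} = 961$)
$\frac{2507584}{K{\left(g \right)}} = \frac{2507584}{961}$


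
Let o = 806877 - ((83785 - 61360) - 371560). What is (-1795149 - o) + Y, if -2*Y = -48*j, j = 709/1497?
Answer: -1472623667/499 ≈ -2.9511e+6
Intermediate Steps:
o = 1156012 (o = 806877 - (22425 - 371560) = 806877 - 1*(-349135) = 806877 + 349135 = 1156012)
j = 709/1497 (j = 709*(1/1497) = 709/1497 ≈ 0.47361)
Y = 5672/499 (Y = -(-24)*709/1497 = -1/2*(-11344/499) = 5672/499 ≈ 11.367)
(-1795149 - o) + Y = (-1795149 - 1*1156012) + 5672/499 = (-1795149 - 1156012) + 5672/499 = -2951161 + 5672/499 = -1472623667/499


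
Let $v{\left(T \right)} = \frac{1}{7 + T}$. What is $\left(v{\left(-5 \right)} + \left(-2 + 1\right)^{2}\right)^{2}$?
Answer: $\frac{9}{4} \approx 2.25$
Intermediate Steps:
$\left(v{\left(-5 \right)} + \left(-2 + 1\right)^{2}\right)^{2} = \left(\frac{1}{7 - 5} + \left(-2 + 1\right)^{2}\right)^{2} = \left(\frac{1}{2} + \left(-1\right)^{2}\right)^{2} = \left(\frac{1}{2} + 1\right)^{2} = \left(\frac{3}{2}\right)^{2} = \frac{9}{4}$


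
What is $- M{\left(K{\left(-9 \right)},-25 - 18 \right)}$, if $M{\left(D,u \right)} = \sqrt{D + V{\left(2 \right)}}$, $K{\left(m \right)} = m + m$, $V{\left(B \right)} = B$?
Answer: $- 4 i \approx - 4.0 i$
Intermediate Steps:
$K{\left(m \right)} = 2 m$
$M{\left(D,u \right)} = \sqrt{2 + D}$ ($M{\left(D,u \right)} = \sqrt{D + 2} = \sqrt{2 + D}$)
$- M{\left(K{\left(-9 \right)},-25 - 18 \right)} = - \sqrt{2 + 2 \left(-9\right)} = - \sqrt{2 - 18} = - \sqrt{-16} = - 4 i$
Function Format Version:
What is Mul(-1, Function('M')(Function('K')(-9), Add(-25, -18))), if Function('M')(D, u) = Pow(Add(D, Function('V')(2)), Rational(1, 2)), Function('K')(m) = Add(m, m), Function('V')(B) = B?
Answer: Mul(-4, I) ≈ Mul(-4.0000, I)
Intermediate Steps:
Function('K')(m) = Mul(2, m)
Function('M')(D, u) = Pow(Add(2, D), Rational(1, 2)) (Function('M')(D, u) = Pow(Add(D, 2), Rational(1, 2)) = Pow(Add(2, D), Rational(1, 2)))
Mul(-1, Function('M')(Function('K')(-9), Add(-25, -18))) = Mul(-1, Pow(Add(2, Mul(2, -9)), Rational(1, 2))) = Mul(-1, Pow(Add(2, -18), Rational(1, 2))) = Mul(-1, Pow(-16, Rational(1, 2))) = Mul(-1, Mul(4, I)) = Mul(-4, I)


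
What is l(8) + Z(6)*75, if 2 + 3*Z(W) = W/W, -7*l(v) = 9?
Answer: -184/7 ≈ -26.286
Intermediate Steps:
l(v) = -9/7 (l(v) = -⅐*9 = -9/7)
Z(W) = -⅓ (Z(W) = -⅔ + (W/W)/3 = -⅔ + (⅓)*1 = -⅔ + ⅓ = -⅓)
l(8) + Z(6)*75 = -9/7 - ⅓*75 = -9/7 - 25 = -184/7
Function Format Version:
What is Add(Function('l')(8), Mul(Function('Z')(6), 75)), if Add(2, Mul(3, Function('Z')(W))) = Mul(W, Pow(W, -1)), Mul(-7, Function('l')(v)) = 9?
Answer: Rational(-184, 7) ≈ -26.286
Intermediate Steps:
Function('l')(v) = Rational(-9, 7) (Function('l')(v) = Mul(Rational(-1, 7), 9) = Rational(-9, 7))
Function('Z')(W) = Rational(-1, 3) (Function('Z')(W) = Add(Rational(-2, 3), Mul(Rational(1, 3), Mul(W, Pow(W, -1)))) = Add(Rational(-2, 3), Mul(Rational(1, 3), 1)) = Add(Rational(-2, 3), Rational(1, 3)) = Rational(-1, 3))
Add(Function('l')(8), Mul(Function('Z')(6), 75)) = Add(Rational(-9, 7), Mul(Rational(-1, 3), 75)) = Add(Rational(-9, 7), -25) = Rational(-184, 7)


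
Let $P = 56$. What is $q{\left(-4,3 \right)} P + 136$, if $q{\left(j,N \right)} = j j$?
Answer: $1032$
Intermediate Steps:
$q{\left(j,N \right)} = j^{2}$
$q{\left(-4,3 \right)} P + 136 = \left(-4\right)^{2} \cdot 56 + 136 = 16 \cdot 56 + 136 = 896 + 136 = 1032$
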